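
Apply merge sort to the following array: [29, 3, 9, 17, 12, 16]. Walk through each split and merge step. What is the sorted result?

Merge sort trace:

Split: [29, 3, 9, 17, 12, 16] -> [29, 3, 9] and [17, 12, 16]
  Split: [29, 3, 9] -> [29] and [3, 9]
    Split: [3, 9] -> [3] and [9]
    Merge: [3] + [9] -> [3, 9]
  Merge: [29] + [3, 9] -> [3, 9, 29]
  Split: [17, 12, 16] -> [17] and [12, 16]
    Split: [12, 16] -> [12] and [16]
    Merge: [12] + [16] -> [12, 16]
  Merge: [17] + [12, 16] -> [12, 16, 17]
Merge: [3, 9, 29] + [12, 16, 17] -> [3, 9, 12, 16, 17, 29]

Final sorted array: [3, 9, 12, 16, 17, 29]

The merge sort proceeds by recursively splitting the array and merging sorted halves.
After all merges, the sorted array is [3, 9, 12, 16, 17, 29].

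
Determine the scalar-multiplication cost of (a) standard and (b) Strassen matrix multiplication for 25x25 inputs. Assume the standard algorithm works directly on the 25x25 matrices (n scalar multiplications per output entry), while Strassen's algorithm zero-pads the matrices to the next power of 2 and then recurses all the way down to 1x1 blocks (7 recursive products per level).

Matrix multiplication for 25x25 matrices:

Strassen's algorithm requires power-of-2 dimensions. Pad 25x25 to 32x32 (next power of 2).

Standard algorithm: 25^3 = 15625 multiplications
Strassen's algorithm: 7^(log2(32)) = 7^5 = 16807 multiplications
Difference: 15625 - 16807 = -1182 (Strassen uses MORE here due to padding overhead — for small or just-over-power-of-2 n, padding can outweigh the per-level savings)

Standard: 15625 multiplications (25^3). Strassen: 16807 multiplications (7^5, after padding to 32x32). Strassen reduces 8 recursive multiplications to 7 at each level.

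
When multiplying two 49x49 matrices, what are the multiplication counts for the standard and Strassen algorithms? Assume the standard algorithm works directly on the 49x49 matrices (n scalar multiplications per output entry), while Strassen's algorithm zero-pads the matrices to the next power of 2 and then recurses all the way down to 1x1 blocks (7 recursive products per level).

Matrix multiplication for 49x49 matrices:

Strassen's algorithm requires power-of-2 dimensions. Pad 49x49 to 64x64 (next power of 2).

Standard algorithm: 49^3 = 117649 multiplications
Strassen's algorithm: 7^(log2(64)) = 7^6 = 117649 multiplications
Savings: 117649 - 117649 = 0 multiplications

Standard: 117649 multiplications (49^3). Strassen: 117649 multiplications (7^6, after padding to 64x64). Strassen reduces 8 recursive multiplications to 7 at each level.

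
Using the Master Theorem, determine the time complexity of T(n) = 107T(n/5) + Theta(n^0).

Master Theorem for T(n) = 107T(n/5) + O(n^0):

a = 107, b = 5, c = 0
log_b(a) = log_5(107) = 2.9034

Case 1: c = 0 < log_5(107) = 2.9034
T(n) = O(n^(log_5 107))

For T(n) = 107T(n/5) + O(n^0): log_5(107) = 2.9034. This is Case 1 of the Master Theorem (c < log_b(a), work dominated by leaves), giving O(n^(log_5 107)).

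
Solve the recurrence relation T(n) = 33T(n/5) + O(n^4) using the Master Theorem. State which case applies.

Master Theorem for T(n) = 33T(n/5) + O(n^4):

a = 33, b = 5, c = 4
log_b(a) = log_5(33) = 2.1725

Case 3: c = 4 > log_5(33) = 2.1725
T(n) = O(n^4) = O(n^4)

For T(n) = 33T(n/5) + O(n^4): log_5(33) = 2.1725. This is Case 3 of the Master Theorem (c > log_b(a), work dominated by root), giving O(n^4).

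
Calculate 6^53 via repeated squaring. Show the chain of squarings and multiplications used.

Computing 6^53 by squaring (build up from 6^1; each line after the first costs one multiplication):

6^1 = 6
6^2 = (6^1)^2 = 6^2 = 36
6^3 = 6 * 6^2 = 6 * 36 = 216
6^6 = (6^3)^2 = 216^2 = 46656
6^12 = (6^6)^2 = 46656^2 = 2176782336
6^13 = 6 * 6^12 = 6 * 2176782336 = 13060694016
6^26 = (6^13)^2 = 13060694016^2 = 170581728179578208256
6^52 = (6^26)^2 = 170581728179578208256^2 = 29098125988731506183153025616435306561536
6^53 = 6 * 6^52 = 6 * 29098125988731506183153025616435306561536 = 174588755932389037098918153698611839369216

Result: 174588755932389037098918153698611839369216
Multiplications needed: 8 (8 lines after 6^1)

6^53 = 174588755932389037098918153698611839369216. Using exponentiation by squaring, this requires 8 multiplications. The key idea: if the exponent is even, square the half-power; if odd, multiply by the base once.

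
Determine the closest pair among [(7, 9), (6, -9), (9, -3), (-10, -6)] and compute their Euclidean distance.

Computing all pairwise distances among 4 points:

d((7, 9), (6, -9)) = 18.0278
d((7, 9), (9, -3)) = 12.1655
d((7, 9), (-10, -6)) = 22.6716
d((6, -9), (9, -3)) = 6.7082 <-- minimum
d((6, -9), (-10, -6)) = 16.2788
d((9, -3), (-10, -6)) = 19.2354

Closest pair: (6, -9) and (9, -3) with distance 6.7082

The closest pair is (6, -9) and (9, -3) with Euclidean distance 6.7082. For 4 points, brute-force pairwise comparison is shown above. For large n, the divide-and-conquer algorithm (sort by x, recurse on halves, check the dividing strip) achieves O(n log n).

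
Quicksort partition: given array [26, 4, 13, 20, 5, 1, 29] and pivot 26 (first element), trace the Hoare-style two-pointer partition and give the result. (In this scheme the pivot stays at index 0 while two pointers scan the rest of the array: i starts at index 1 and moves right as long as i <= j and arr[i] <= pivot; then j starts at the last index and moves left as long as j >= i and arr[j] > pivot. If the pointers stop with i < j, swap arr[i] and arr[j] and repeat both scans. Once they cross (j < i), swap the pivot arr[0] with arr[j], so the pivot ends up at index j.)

Hoare-style two-pointer partition with pivot = 26:

Initial array: [26, 4, 13, 20, 5, 1, 29]

Pointers start at i = 1, j = 6.
i ends at 6, j ends at 5: the pointers have crossed (j < i), so scanning stops.

Swap pivot arr[0] with arr[5] to place pivot at position 5: [1, 4, 13, 20, 5, 26, 29]
Pivot position: 5

After partitioning with pivot 26, the array becomes [1, 4, 13, 20, 5, 26, 29]. The pivot is placed at index 5. All elements to the left of the pivot are <= 26, and all elements to the right are > 26.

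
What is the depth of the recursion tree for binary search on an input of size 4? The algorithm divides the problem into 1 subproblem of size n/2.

For divide and conquer with division factor 2:

Problem sizes at each level:
Level 0: 4
Level 1: 2
Level 2: 1

The root is level 0 and the size-1 base case is level 2 (the tree spans levels 0 through 2, i.e. 3 levels counting the root), so the depth is the number of divisions: log_2(4) = 2

The recursion tree depth is log_2(4) = 2. At each level, the problem size is divided by 2, so it takes 2 divisions to reduce to a base case of size 1. The algorithm makes 1 recursive call at each level.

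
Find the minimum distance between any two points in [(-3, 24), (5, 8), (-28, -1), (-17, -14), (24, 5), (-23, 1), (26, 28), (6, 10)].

Computing all pairwise distances among 8 points:

d((-3, 24), (5, 8)) = 17.8885
d((-3, 24), (-28, -1)) = 35.3553
d((-3, 24), (-17, -14)) = 40.4969
d((-3, 24), (24, 5)) = 33.0151
d((-3, 24), (-23, 1)) = 30.4795
d((-3, 24), (26, 28)) = 29.2746
d((-3, 24), (6, 10)) = 16.6433
d((5, 8), (-28, -1)) = 34.2053
d((5, 8), (-17, -14)) = 31.1127
d((5, 8), (24, 5)) = 19.2354
d((5, 8), (-23, 1)) = 28.8617
d((5, 8), (26, 28)) = 29.0
d((5, 8), (6, 10)) = 2.2361 <-- minimum
d((-28, -1), (-17, -14)) = 17.0294
d((-28, -1), (24, 5)) = 52.345
d((-28, -1), (-23, 1)) = 5.3852
d((-28, -1), (26, 28)) = 61.2944
d((-28, -1), (6, 10)) = 35.7351
d((-17, -14), (24, 5)) = 45.1885
d((-17, -14), (-23, 1)) = 16.1555
d((-17, -14), (26, 28)) = 60.1082
d((-17, -14), (6, 10)) = 33.2415
d((24, 5), (-23, 1)) = 47.1699
d((24, 5), (26, 28)) = 23.0868
d((24, 5), (6, 10)) = 18.6815
d((-23, 1), (26, 28)) = 55.9464
d((-23, 1), (6, 10)) = 30.3645
d((26, 28), (6, 10)) = 26.9072

Closest pair: (5, 8) and (6, 10) with distance 2.2361

The closest pair is (5, 8) and (6, 10) with Euclidean distance 2.2361. For 8 points, brute-force pairwise comparison is shown above. For large n, the divide-and-conquer algorithm (sort by x, recurse on halves, check the dividing strip) achieves O(n log n).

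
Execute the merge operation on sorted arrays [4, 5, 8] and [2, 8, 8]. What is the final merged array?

Merging process:

Compare 4 vs 2: take 2 from right. Merged: [2]
Compare 4 vs 8: take 4 from left. Merged: [2, 4]
Compare 5 vs 8: take 5 from left. Merged: [2, 4, 5]
Compare 8 vs 8: take 8 from left. Merged: [2, 4, 5, 8]
Append remaining from right: [8, 8]. Merged: [2, 4, 5, 8, 8, 8]

Final merged array: [2, 4, 5, 8, 8, 8]
Total comparisons: 4

The merged array is [2, 4, 5, 8, 8, 8], requiring 4 comparisons. The merge step runs in O(n) time where n is the total number of elements.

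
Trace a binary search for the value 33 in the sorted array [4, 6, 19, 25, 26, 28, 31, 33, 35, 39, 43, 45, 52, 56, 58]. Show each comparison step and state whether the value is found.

Binary search for 33 in [4, 6, 19, 25, 26, 28, 31, 33, 35, 39, 43, 45, 52, 56, 58]:

lo=0, hi=14, mid=7, arr[mid]=33 -> Found target at index 7!

Binary search finds 33 at index 7 after 1 comparisons. The search repeatedly halves the search space by comparing with the middle element.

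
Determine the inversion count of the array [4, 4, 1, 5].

Finding inversions in [4, 4, 1, 5]:

(0, 2): arr[0]=4 > arr[2]=1
(1, 2): arr[1]=4 > arr[2]=1

Total inversions: 2

The array has 2 inversion(s): (0,2), (1,2). Each pair (i,j) satisfies i < j and arr[i] > arr[j].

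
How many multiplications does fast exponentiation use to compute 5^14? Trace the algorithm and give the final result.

Computing 5^14 by squaring (build up from 5^1; each line after the first costs one multiplication):

5^1 = 5
5^2 = (5^1)^2 = 5^2 = 25
5^3 = 5 * 5^2 = 5 * 25 = 125
5^6 = (5^3)^2 = 125^2 = 15625
5^7 = 5 * 5^6 = 5 * 15625 = 78125
5^14 = (5^7)^2 = 78125^2 = 6103515625

Result: 6103515625
Multiplications needed: 5 (5 lines after 5^1)

5^14 = 6103515625. Using exponentiation by squaring, this requires 5 multiplications. The key idea: if the exponent is even, square the half-power; if odd, multiply by the base once.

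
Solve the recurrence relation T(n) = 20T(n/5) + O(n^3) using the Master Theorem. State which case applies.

Master Theorem for T(n) = 20T(n/5) + O(n^3):

a = 20, b = 5, c = 3
log_b(a) = log_5(20) = 1.8614

Case 3: c = 3 > log_5(20) = 1.8614
T(n) = O(n^3) = O(n^3)

For T(n) = 20T(n/5) + O(n^3): log_5(20) = 1.8614. This is Case 3 of the Master Theorem (c > log_b(a), work dominated by root), giving O(n^3).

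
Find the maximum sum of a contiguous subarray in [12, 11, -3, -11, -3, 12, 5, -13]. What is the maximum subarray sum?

Using Kadane's algorithm on [12, 11, -3, -11, -3, 12, 5, -13]:

Scanning through the array:
Position 1 (value 11): max_ending_here = 23, max_so_far = 23
Position 2 (value -3): max_ending_here = 20, max_so_far = 23
Position 3 (value -11): max_ending_here = 9, max_so_far = 23
Position 4 (value -3): max_ending_here = 6, max_so_far = 23
Position 5 (value 12): max_ending_here = 18, max_so_far = 23
Position 6 (value 5): max_ending_here = 23, max_so_far = 23
Position 7 (value -13): max_ending_here = 10, max_so_far = 23

Maximum subarray: [12, 11]
Maximum sum: 23

The maximum subarray is [12, 11] with sum 23. This subarray runs from index 0 to index 1.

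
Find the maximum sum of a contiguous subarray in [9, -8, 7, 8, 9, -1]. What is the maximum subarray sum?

Using Kadane's algorithm on [9, -8, 7, 8, 9, -1]:

Scanning through the array:
Position 1 (value -8): max_ending_here = 1, max_so_far = 9
Position 2 (value 7): max_ending_here = 8, max_so_far = 9
Position 3 (value 8): max_ending_here = 16, max_so_far = 16
Position 4 (value 9): max_ending_here = 25, max_so_far = 25
Position 5 (value -1): max_ending_here = 24, max_so_far = 25

Maximum subarray: [9, -8, 7, 8, 9]
Maximum sum: 25

The maximum subarray is [9, -8, 7, 8, 9] with sum 25. This subarray runs from index 0 to index 4.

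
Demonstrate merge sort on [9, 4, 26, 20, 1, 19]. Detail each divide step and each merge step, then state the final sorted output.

Merge sort trace:

Split: [9, 4, 26, 20, 1, 19] -> [9, 4, 26] and [20, 1, 19]
  Split: [9, 4, 26] -> [9] and [4, 26]
    Split: [4, 26] -> [4] and [26]
    Merge: [4] + [26] -> [4, 26]
  Merge: [9] + [4, 26] -> [4, 9, 26]
  Split: [20, 1, 19] -> [20] and [1, 19]
    Split: [1, 19] -> [1] and [19]
    Merge: [1] + [19] -> [1, 19]
  Merge: [20] + [1, 19] -> [1, 19, 20]
Merge: [4, 9, 26] + [1, 19, 20] -> [1, 4, 9, 19, 20, 26]

Final sorted array: [1, 4, 9, 19, 20, 26]

The merge sort proceeds by recursively splitting the array and merging sorted halves.
After all merges, the sorted array is [1, 4, 9, 19, 20, 26].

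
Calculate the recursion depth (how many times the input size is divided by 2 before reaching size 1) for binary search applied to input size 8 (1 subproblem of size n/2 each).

For divide and conquer with division factor 2:

Problem sizes at each level:
Level 0: 8
Level 1: 4
Level 2: 2
Level 3: 1

The root is level 0 and the size-1 base case is level 3 (the tree spans levels 0 through 3, i.e. 4 levels counting the root), so the depth is the number of divisions: log_2(8) = 3

The recursion tree depth is log_2(8) = 3. At each level, the problem size is divided by 2, so it takes 3 divisions to reduce to a base case of size 1. The algorithm makes 1 recursive call at each level.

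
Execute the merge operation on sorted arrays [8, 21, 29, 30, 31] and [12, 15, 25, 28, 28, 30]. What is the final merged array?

Merging process:

Compare 8 vs 12: take 8 from left. Merged: [8]
Compare 21 vs 12: take 12 from right. Merged: [8, 12]
Compare 21 vs 15: take 15 from right. Merged: [8, 12, 15]
Compare 21 vs 25: take 21 from left. Merged: [8, 12, 15, 21]
Compare 29 vs 25: take 25 from right. Merged: [8, 12, 15, 21, 25]
Compare 29 vs 28: take 28 from right. Merged: [8, 12, 15, 21, 25, 28]
Compare 29 vs 28: take 28 from right. Merged: [8, 12, 15, 21, 25, 28, 28]
Compare 29 vs 30: take 29 from left. Merged: [8, 12, 15, 21, 25, 28, 28, 29]
Compare 30 vs 30: take 30 from left. Merged: [8, 12, 15, 21, 25, 28, 28, 29, 30]
Compare 31 vs 30: take 30 from right. Merged: [8, 12, 15, 21, 25, 28, 28, 29, 30, 30]
Append remaining from left: [31]. Merged: [8, 12, 15, 21, 25, 28, 28, 29, 30, 30, 31]

Final merged array: [8, 12, 15, 21, 25, 28, 28, 29, 30, 30, 31]
Total comparisons: 10

The merged array is [8, 12, 15, 21, 25, 28, 28, 29, 30, 30, 31], requiring 10 comparisons. The merge step runs in O(n) time where n is the total number of elements.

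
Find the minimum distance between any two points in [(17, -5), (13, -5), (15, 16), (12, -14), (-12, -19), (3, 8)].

Computing all pairwise distances among 6 points:

d((17, -5), (13, -5)) = 4.0 <-- minimum
d((17, -5), (15, 16)) = 21.095
d((17, -5), (12, -14)) = 10.2956
d((17, -5), (-12, -19)) = 32.2025
d((17, -5), (3, 8)) = 19.105
d((13, -5), (15, 16)) = 21.095
d((13, -5), (12, -14)) = 9.0554
d((13, -5), (-12, -19)) = 28.6531
d((13, -5), (3, 8)) = 16.4012
d((15, 16), (12, -14)) = 30.1496
d((15, 16), (-12, -19)) = 44.2041
d((15, 16), (3, 8)) = 14.4222
d((12, -14), (-12, -19)) = 24.5153
d((12, -14), (3, 8)) = 23.7697
d((-12, -19), (3, 8)) = 30.8869

Closest pair: (17, -5) and (13, -5) with distance 4.0

The closest pair is (17, -5) and (13, -5) with Euclidean distance 4.0. For 6 points, brute-force pairwise comparison is shown above. For large n, the divide-and-conquer algorithm (sort by x, recurse on halves, check the dividing strip) achieves O(n log n).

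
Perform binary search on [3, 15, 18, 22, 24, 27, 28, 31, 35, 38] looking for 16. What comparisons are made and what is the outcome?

Binary search for 16 in [3, 15, 18, 22, 24, 27, 28, 31, 35, 38]:

lo=0, hi=9, mid=4, arr[mid]=24 -> 24 > 16, search left half
lo=0, hi=3, mid=1, arr[mid]=15 -> 15 < 16, search right half
lo=2, hi=3, mid=2, arr[mid]=18 -> 18 > 16, search left half
lo=2 > hi=1, target 16 not found

Binary search determines that 16 is not in the array after 3 comparisons. The search space was exhausted without finding the target.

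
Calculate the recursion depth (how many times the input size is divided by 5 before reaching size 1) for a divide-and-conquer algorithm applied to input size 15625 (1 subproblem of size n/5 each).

For divide and conquer with division factor 5:

Problem sizes at each level:
Level 0: 15625
Level 1: 3125
Level 2: 625
Level 3: 125
Level 4: 25
Level 5: 5
Level 6: 1

The root is level 0 and the size-1 base case is level 6 (the tree spans levels 0 through 6, i.e. 7 levels counting the root), so the depth is the number of divisions: log_5(15625) = 6

The recursion tree depth is log_5(15625) = 6. At each level, the problem size is divided by 5, so it takes 6 divisions to reduce to a base case of size 1. The algorithm makes 1 recursive call at each level.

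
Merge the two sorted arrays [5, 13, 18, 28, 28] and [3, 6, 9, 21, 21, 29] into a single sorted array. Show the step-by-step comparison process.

Merging process:

Compare 5 vs 3: take 3 from right. Merged: [3]
Compare 5 vs 6: take 5 from left. Merged: [3, 5]
Compare 13 vs 6: take 6 from right. Merged: [3, 5, 6]
Compare 13 vs 9: take 9 from right. Merged: [3, 5, 6, 9]
Compare 13 vs 21: take 13 from left. Merged: [3, 5, 6, 9, 13]
Compare 18 vs 21: take 18 from left. Merged: [3, 5, 6, 9, 13, 18]
Compare 28 vs 21: take 21 from right. Merged: [3, 5, 6, 9, 13, 18, 21]
Compare 28 vs 21: take 21 from right. Merged: [3, 5, 6, 9, 13, 18, 21, 21]
Compare 28 vs 29: take 28 from left. Merged: [3, 5, 6, 9, 13, 18, 21, 21, 28]
Compare 28 vs 29: take 28 from left. Merged: [3, 5, 6, 9, 13, 18, 21, 21, 28, 28]
Append remaining from right: [29]. Merged: [3, 5, 6, 9, 13, 18, 21, 21, 28, 28, 29]

Final merged array: [3, 5, 6, 9, 13, 18, 21, 21, 28, 28, 29]
Total comparisons: 10

The merged array is [3, 5, 6, 9, 13, 18, 21, 21, 28, 28, 29], requiring 10 comparisons. The merge step runs in O(n) time where n is the total number of elements.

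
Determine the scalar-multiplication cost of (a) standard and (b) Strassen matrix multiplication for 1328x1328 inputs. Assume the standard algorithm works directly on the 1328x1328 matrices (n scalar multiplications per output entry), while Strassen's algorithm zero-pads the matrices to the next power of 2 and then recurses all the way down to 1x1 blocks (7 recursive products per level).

Matrix multiplication for 1328x1328 matrices:

Strassen's algorithm requires power-of-2 dimensions. Pad 1328x1328 to 2048x2048 (next power of 2).

Standard algorithm: 1328^3 = 2342039552 multiplications
Strassen's algorithm: 7^(log2(2048)) = 7^11 = 1977326743 multiplications
Savings: 2342039552 - 1977326743 = 364712809 multiplications

Standard: 2342039552 multiplications (1328^3). Strassen: 1977326743 multiplications (7^11, after padding to 2048x2048). Strassen reduces 8 recursive multiplications to 7 at each level.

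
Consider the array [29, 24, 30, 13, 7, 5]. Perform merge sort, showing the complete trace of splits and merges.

Merge sort trace:

Split: [29, 24, 30, 13, 7, 5] -> [29, 24, 30] and [13, 7, 5]
  Split: [29, 24, 30] -> [29] and [24, 30]
    Split: [24, 30] -> [24] and [30]
    Merge: [24] + [30] -> [24, 30]
  Merge: [29] + [24, 30] -> [24, 29, 30]
  Split: [13, 7, 5] -> [13] and [7, 5]
    Split: [7, 5] -> [7] and [5]
    Merge: [7] + [5] -> [5, 7]
  Merge: [13] + [5, 7] -> [5, 7, 13]
Merge: [24, 29, 30] + [5, 7, 13] -> [5, 7, 13, 24, 29, 30]

Final sorted array: [5, 7, 13, 24, 29, 30]

The merge sort proceeds by recursively splitting the array and merging sorted halves.
After all merges, the sorted array is [5, 7, 13, 24, 29, 30].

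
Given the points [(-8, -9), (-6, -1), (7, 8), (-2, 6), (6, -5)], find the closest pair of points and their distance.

Computing all pairwise distances among 5 points:

d((-8, -9), (-6, -1)) = 8.2462
d((-8, -9), (7, 8)) = 22.6716
d((-8, -9), (-2, 6)) = 16.1555
d((-8, -9), (6, -5)) = 14.5602
d((-6, -1), (7, 8)) = 15.8114
d((-6, -1), (-2, 6)) = 8.0623 <-- minimum
d((-6, -1), (6, -5)) = 12.6491
d((7, 8), (-2, 6)) = 9.2195
d((7, 8), (6, -5)) = 13.0384
d((-2, 6), (6, -5)) = 13.6015

Closest pair: (-6, -1) and (-2, 6) with distance 8.0623

The closest pair is (-6, -1) and (-2, 6) with Euclidean distance 8.0623. For 5 points, brute-force pairwise comparison is shown above. For large n, the divide-and-conquer algorithm (sort by x, recurse on halves, check the dividing strip) achieves O(n log n).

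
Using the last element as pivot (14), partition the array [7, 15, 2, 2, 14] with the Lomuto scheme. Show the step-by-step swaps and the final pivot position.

Lomuto partition with pivot = 14:

Initial array: [7, 15, 2, 2, 14]

arr[0]=7 <= 14: swap with position 0, array becomes [7, 15, 2, 2, 14]
arr[1]=15 > 14: no swap
arr[2]=2 <= 14: swap with position 1, array becomes [7, 2, 15, 2, 14]
arr[3]=2 <= 14: swap with position 2, array becomes [7, 2, 2, 15, 14]

Place pivot at position 3: [7, 2, 2, 14, 15]
Pivot position: 3

After partitioning with pivot 14, the array becomes [7, 2, 2, 14, 15]. The pivot is placed at index 3. All elements to the left of the pivot are <= 14, and all elements to the right are > 14.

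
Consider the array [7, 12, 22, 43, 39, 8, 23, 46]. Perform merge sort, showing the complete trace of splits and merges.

Merge sort trace:

Split: [7, 12, 22, 43, 39, 8, 23, 46] -> [7, 12, 22, 43] and [39, 8, 23, 46]
  Split: [7, 12, 22, 43] -> [7, 12] and [22, 43]
    Split: [7, 12] -> [7] and [12]
    Merge: [7] + [12] -> [7, 12]
    Split: [22, 43] -> [22] and [43]
    Merge: [22] + [43] -> [22, 43]
  Merge: [7, 12] + [22, 43] -> [7, 12, 22, 43]
  Split: [39, 8, 23, 46] -> [39, 8] and [23, 46]
    Split: [39, 8] -> [39] and [8]
    Merge: [39] + [8] -> [8, 39]
    Split: [23, 46] -> [23] and [46]
    Merge: [23] + [46] -> [23, 46]
  Merge: [8, 39] + [23, 46] -> [8, 23, 39, 46]
Merge: [7, 12, 22, 43] + [8, 23, 39, 46] -> [7, 8, 12, 22, 23, 39, 43, 46]

Final sorted array: [7, 8, 12, 22, 23, 39, 43, 46]

The merge sort proceeds by recursively splitting the array and merging sorted halves.
After all merges, the sorted array is [7, 8, 12, 22, 23, 39, 43, 46].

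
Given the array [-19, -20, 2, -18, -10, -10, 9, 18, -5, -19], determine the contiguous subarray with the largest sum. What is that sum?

Using Kadane's algorithm on [-19, -20, 2, -18, -10, -10, 9, 18, -5, -19]:

Scanning through the array:
Position 1 (value -20): max_ending_here = -20, max_so_far = -19
Position 2 (value 2): max_ending_here = 2, max_so_far = 2
Position 3 (value -18): max_ending_here = -16, max_so_far = 2
Position 4 (value -10): max_ending_here = -10, max_so_far = 2
Position 5 (value -10): max_ending_here = -10, max_so_far = 2
Position 6 (value 9): max_ending_here = 9, max_so_far = 9
Position 7 (value 18): max_ending_here = 27, max_so_far = 27
Position 8 (value -5): max_ending_here = 22, max_so_far = 27
Position 9 (value -19): max_ending_here = 3, max_so_far = 27

Maximum subarray: [9, 18]
Maximum sum: 27

The maximum subarray is [9, 18] with sum 27. This subarray runs from index 6 to index 7.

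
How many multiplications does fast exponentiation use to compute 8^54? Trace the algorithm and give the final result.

Computing 8^54 by squaring (build up from 8^1; each line after the first costs one multiplication):

8^1 = 8
8^2 = (8^1)^2 = 8^2 = 64
8^3 = 8 * 8^2 = 8 * 64 = 512
8^6 = (8^3)^2 = 512^2 = 262144
8^12 = (8^6)^2 = 262144^2 = 68719476736
8^13 = 8 * 8^12 = 8 * 68719476736 = 549755813888
8^26 = (8^13)^2 = 549755813888^2 = 302231454903657293676544
8^27 = 8 * 8^26 = 8 * 302231454903657293676544 = 2417851639229258349412352
8^54 = (8^27)^2 = 2417851639229258349412352^2 = 5846006549323611672814739330865132078623730171904

Result: 5846006549323611672814739330865132078623730171904
Multiplications needed: 8 (8 lines after 8^1)

8^54 = 5846006549323611672814739330865132078623730171904. Using exponentiation by squaring, this requires 8 multiplications. The key idea: if the exponent is even, square the half-power; if odd, multiply by the base once.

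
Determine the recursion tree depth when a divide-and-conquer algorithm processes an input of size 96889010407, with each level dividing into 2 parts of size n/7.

For divide and conquer with division factor 7:

Problem sizes at each level:
Level 0: 96889010407
Level 1: 13841287201
Level 2: 1977326743
Level 3: 282475249
Level 4: 40353607
Level 5: 5764801
Level 6: 823543
Level 7: 117649
Level 8: 16807
Level 9: 2401
Level 10: 343
Level 11: 49
Level 12: 7
Level 13: 1

The root is level 0 and the size-1 base case is level 13 (the tree spans levels 0 through 13, i.e. 14 levels counting the root), so the depth is the number of divisions: log_7(96889010407) = 13

The recursion tree depth is log_7(96889010407) = 13. At each level, the problem size is divided by 7, so it takes 13 divisions to reduce to a base case of size 1. The algorithm makes 2 recursive calls at each level.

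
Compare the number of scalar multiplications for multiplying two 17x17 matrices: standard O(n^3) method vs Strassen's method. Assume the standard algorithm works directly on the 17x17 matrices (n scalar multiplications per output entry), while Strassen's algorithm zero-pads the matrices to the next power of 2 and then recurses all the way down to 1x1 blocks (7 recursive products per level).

Matrix multiplication for 17x17 matrices:

Strassen's algorithm requires power-of-2 dimensions. Pad 17x17 to 32x32 (next power of 2).

Standard algorithm: 17^3 = 4913 multiplications
Strassen's algorithm: 7^(log2(32)) = 7^5 = 16807 multiplications
Difference: 4913 - 16807 = -11894 (Strassen uses MORE here due to padding overhead — for small or just-over-power-of-2 n, padding can outweigh the per-level savings)

Standard: 4913 multiplications (17^3). Strassen: 16807 multiplications (7^5, after padding to 32x32). Strassen reduces 8 recursive multiplications to 7 at each level.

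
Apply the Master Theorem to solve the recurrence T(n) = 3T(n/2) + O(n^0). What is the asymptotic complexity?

Master Theorem for T(n) = 3T(n/2) + O(n^0):

a = 3, b = 2, c = 0
log_b(a) = log_2(3) = 1.5850

Case 1: c = 0 < log_2(3) = 1.5850
T(n) = O(n^(log_2 3))

For T(n) = 3T(n/2) + O(n^0): log_2(3) = 1.5850. This is Case 1 of the Master Theorem (c < log_b(a), work dominated by leaves), giving O(n^(log_2 3)).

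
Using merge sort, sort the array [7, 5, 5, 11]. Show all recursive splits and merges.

Merge sort trace:

Split: [7, 5, 5, 11] -> [7, 5] and [5, 11]
  Split: [7, 5] -> [7] and [5]
  Merge: [7] + [5] -> [5, 7]
  Split: [5, 11] -> [5] and [11]
  Merge: [5] + [11] -> [5, 11]
Merge: [5, 7] + [5, 11] -> [5, 5, 7, 11]

Final sorted array: [5, 5, 7, 11]

The merge sort proceeds by recursively splitting the array and merging sorted halves.
After all merges, the sorted array is [5, 5, 7, 11].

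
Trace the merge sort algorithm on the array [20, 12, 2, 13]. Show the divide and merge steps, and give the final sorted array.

Merge sort trace:

Split: [20, 12, 2, 13] -> [20, 12] and [2, 13]
  Split: [20, 12] -> [20] and [12]
  Merge: [20] + [12] -> [12, 20]
  Split: [2, 13] -> [2] and [13]
  Merge: [2] + [13] -> [2, 13]
Merge: [12, 20] + [2, 13] -> [2, 12, 13, 20]

Final sorted array: [2, 12, 13, 20]

The merge sort proceeds by recursively splitting the array and merging sorted halves.
After all merges, the sorted array is [2, 12, 13, 20].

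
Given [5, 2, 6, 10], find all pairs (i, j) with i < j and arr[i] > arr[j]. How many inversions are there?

Finding inversions in [5, 2, 6, 10]:

(0, 1): arr[0]=5 > arr[1]=2

Total inversions: 1

The array has 1 inversion(s): (0,1). Each pair (i,j) satisfies i < j and arr[i] > arr[j].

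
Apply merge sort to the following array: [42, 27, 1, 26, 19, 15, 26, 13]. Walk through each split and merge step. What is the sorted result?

Merge sort trace:

Split: [42, 27, 1, 26, 19, 15, 26, 13] -> [42, 27, 1, 26] and [19, 15, 26, 13]
  Split: [42, 27, 1, 26] -> [42, 27] and [1, 26]
    Split: [42, 27] -> [42] and [27]
    Merge: [42] + [27] -> [27, 42]
    Split: [1, 26] -> [1] and [26]
    Merge: [1] + [26] -> [1, 26]
  Merge: [27, 42] + [1, 26] -> [1, 26, 27, 42]
  Split: [19, 15, 26, 13] -> [19, 15] and [26, 13]
    Split: [19, 15] -> [19] and [15]
    Merge: [19] + [15] -> [15, 19]
    Split: [26, 13] -> [26] and [13]
    Merge: [26] + [13] -> [13, 26]
  Merge: [15, 19] + [13, 26] -> [13, 15, 19, 26]
Merge: [1, 26, 27, 42] + [13, 15, 19, 26] -> [1, 13, 15, 19, 26, 26, 27, 42]

Final sorted array: [1, 13, 15, 19, 26, 26, 27, 42]

The merge sort proceeds by recursively splitting the array and merging sorted halves.
After all merges, the sorted array is [1, 13, 15, 19, 26, 26, 27, 42].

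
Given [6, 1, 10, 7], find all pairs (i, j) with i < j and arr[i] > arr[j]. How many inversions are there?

Finding inversions in [6, 1, 10, 7]:

(0, 1): arr[0]=6 > arr[1]=1
(2, 3): arr[2]=10 > arr[3]=7

Total inversions: 2

The array has 2 inversion(s): (0,1), (2,3). Each pair (i,j) satisfies i < j and arr[i] > arr[j].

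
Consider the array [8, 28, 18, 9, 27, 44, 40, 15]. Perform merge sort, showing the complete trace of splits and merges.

Merge sort trace:

Split: [8, 28, 18, 9, 27, 44, 40, 15] -> [8, 28, 18, 9] and [27, 44, 40, 15]
  Split: [8, 28, 18, 9] -> [8, 28] and [18, 9]
    Split: [8, 28] -> [8] and [28]
    Merge: [8] + [28] -> [8, 28]
    Split: [18, 9] -> [18] and [9]
    Merge: [18] + [9] -> [9, 18]
  Merge: [8, 28] + [9, 18] -> [8, 9, 18, 28]
  Split: [27, 44, 40, 15] -> [27, 44] and [40, 15]
    Split: [27, 44] -> [27] and [44]
    Merge: [27] + [44] -> [27, 44]
    Split: [40, 15] -> [40] and [15]
    Merge: [40] + [15] -> [15, 40]
  Merge: [27, 44] + [15, 40] -> [15, 27, 40, 44]
Merge: [8, 9, 18, 28] + [15, 27, 40, 44] -> [8, 9, 15, 18, 27, 28, 40, 44]

Final sorted array: [8, 9, 15, 18, 27, 28, 40, 44]

The merge sort proceeds by recursively splitting the array and merging sorted halves.
After all merges, the sorted array is [8, 9, 15, 18, 27, 28, 40, 44].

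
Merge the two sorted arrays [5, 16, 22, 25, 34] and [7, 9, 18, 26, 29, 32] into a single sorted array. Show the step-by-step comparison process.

Merging process:

Compare 5 vs 7: take 5 from left. Merged: [5]
Compare 16 vs 7: take 7 from right. Merged: [5, 7]
Compare 16 vs 9: take 9 from right. Merged: [5, 7, 9]
Compare 16 vs 18: take 16 from left. Merged: [5, 7, 9, 16]
Compare 22 vs 18: take 18 from right. Merged: [5, 7, 9, 16, 18]
Compare 22 vs 26: take 22 from left. Merged: [5, 7, 9, 16, 18, 22]
Compare 25 vs 26: take 25 from left. Merged: [5, 7, 9, 16, 18, 22, 25]
Compare 34 vs 26: take 26 from right. Merged: [5, 7, 9, 16, 18, 22, 25, 26]
Compare 34 vs 29: take 29 from right. Merged: [5, 7, 9, 16, 18, 22, 25, 26, 29]
Compare 34 vs 32: take 32 from right. Merged: [5, 7, 9, 16, 18, 22, 25, 26, 29, 32]
Append remaining from left: [34]. Merged: [5, 7, 9, 16, 18, 22, 25, 26, 29, 32, 34]

Final merged array: [5, 7, 9, 16, 18, 22, 25, 26, 29, 32, 34]
Total comparisons: 10

The merged array is [5, 7, 9, 16, 18, 22, 25, 26, 29, 32, 34], requiring 10 comparisons. The merge step runs in O(n) time where n is the total number of elements.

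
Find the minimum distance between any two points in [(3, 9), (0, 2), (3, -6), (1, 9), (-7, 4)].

Computing all pairwise distances among 5 points:

d((3, 9), (0, 2)) = 7.6158
d((3, 9), (3, -6)) = 15.0
d((3, 9), (1, 9)) = 2.0 <-- minimum
d((3, 9), (-7, 4)) = 11.1803
d((0, 2), (3, -6)) = 8.544
d((0, 2), (1, 9)) = 7.0711
d((0, 2), (-7, 4)) = 7.2801
d((3, -6), (1, 9)) = 15.1327
d((3, -6), (-7, 4)) = 14.1421
d((1, 9), (-7, 4)) = 9.434

Closest pair: (3, 9) and (1, 9) with distance 2.0

The closest pair is (3, 9) and (1, 9) with Euclidean distance 2.0. For 5 points, brute-force pairwise comparison is shown above. For large n, the divide-and-conquer algorithm (sort by x, recurse on halves, check the dividing strip) achieves O(n log n).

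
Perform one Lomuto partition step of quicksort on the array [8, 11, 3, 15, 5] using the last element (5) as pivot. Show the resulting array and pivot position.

Lomuto partition with pivot = 5:

Initial array: [8, 11, 3, 15, 5]

arr[0]=8 > 5: no swap
arr[1]=11 > 5: no swap
arr[2]=3 <= 5: swap with position 0, array becomes [3, 11, 8, 15, 5]
arr[3]=15 > 5: no swap

Place pivot at position 1: [3, 5, 8, 15, 11]
Pivot position: 1

After partitioning with pivot 5, the array becomes [3, 5, 8, 15, 11]. The pivot is placed at index 1. All elements to the left of the pivot are <= 5, and all elements to the right are > 5.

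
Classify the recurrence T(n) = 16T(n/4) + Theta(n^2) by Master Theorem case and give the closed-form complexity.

Master Theorem for T(n) = 16T(n/4) + O(n^2):

a = 16, b = 4, c = 2
log_b(a) = log_4(16) = 2.0000

Case 2: c = 2 = log_4(16) = 2.0000
T(n) = O(n^2 log n) = O(n^2 log n)

For T(n) = 16T(n/4) + O(n^2): log_4(16) = 2.0000. This is Case 2 of the Master Theorem (c = log_b(a), equal work at all levels), giving O(n^2 log n).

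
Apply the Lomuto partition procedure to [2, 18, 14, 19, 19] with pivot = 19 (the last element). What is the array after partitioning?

Lomuto partition with pivot = 19:

Initial array: [2, 18, 14, 19, 19]

arr[0]=2 <= 19: swap with position 0, array becomes [2, 18, 14, 19, 19]
arr[1]=18 <= 19: swap with position 1, array becomes [2, 18, 14, 19, 19]
arr[2]=14 <= 19: swap with position 2, array becomes [2, 18, 14, 19, 19]
arr[3]=19 <= 19: swap with position 3, array becomes [2, 18, 14, 19, 19]

Place pivot at position 4: [2, 18, 14, 19, 19]
Pivot position: 4

After partitioning with pivot 19, the array becomes [2, 18, 14, 19, 19]. The pivot is placed at index 4. All elements to the left of the pivot are <= 19, and all elements to the right are > 19.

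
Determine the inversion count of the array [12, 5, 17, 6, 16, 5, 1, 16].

Finding inversions in [12, 5, 17, 6, 16, 5, 1, 16]:

(0, 1): arr[0]=12 > arr[1]=5
(0, 3): arr[0]=12 > arr[3]=6
(0, 5): arr[0]=12 > arr[5]=5
(0, 6): arr[0]=12 > arr[6]=1
(1, 6): arr[1]=5 > arr[6]=1
(2, 3): arr[2]=17 > arr[3]=6
(2, 4): arr[2]=17 > arr[4]=16
(2, 5): arr[2]=17 > arr[5]=5
(2, 6): arr[2]=17 > arr[6]=1
(2, 7): arr[2]=17 > arr[7]=16
(3, 5): arr[3]=6 > arr[5]=5
(3, 6): arr[3]=6 > arr[6]=1
(4, 5): arr[4]=16 > arr[5]=5
(4, 6): arr[4]=16 > arr[6]=1
(5, 6): arr[5]=5 > arr[6]=1

Total inversions: 15

The array has 15 inversion(s): (0,1), (0,3), (0,5), (0,6), (1,6), (2,3), (2,4), (2,5), (2,6), (2,7), (3,5), (3,6), (4,5), (4,6), (5,6). Each pair (i,j) satisfies i < j and arr[i] > arr[j].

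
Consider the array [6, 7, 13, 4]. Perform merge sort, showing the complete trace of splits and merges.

Merge sort trace:

Split: [6, 7, 13, 4] -> [6, 7] and [13, 4]
  Split: [6, 7] -> [6] and [7]
  Merge: [6] + [7] -> [6, 7]
  Split: [13, 4] -> [13] and [4]
  Merge: [13] + [4] -> [4, 13]
Merge: [6, 7] + [4, 13] -> [4, 6, 7, 13]

Final sorted array: [4, 6, 7, 13]

The merge sort proceeds by recursively splitting the array and merging sorted halves.
After all merges, the sorted array is [4, 6, 7, 13].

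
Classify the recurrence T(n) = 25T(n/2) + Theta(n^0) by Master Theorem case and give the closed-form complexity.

Master Theorem for T(n) = 25T(n/2) + O(n^0):

a = 25, b = 2, c = 0
log_b(a) = log_2(25) = 4.6439

Case 1: c = 0 < log_2(25) = 4.6439
T(n) = O(n^(log_2 25))

For T(n) = 25T(n/2) + O(n^0): log_2(25) = 4.6439. This is Case 1 of the Master Theorem (c < log_b(a), work dominated by leaves), giving O(n^(log_2 25)).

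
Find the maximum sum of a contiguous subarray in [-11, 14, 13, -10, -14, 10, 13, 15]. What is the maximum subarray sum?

Using Kadane's algorithm on [-11, 14, 13, -10, -14, 10, 13, 15]:

Scanning through the array:
Position 1 (value 14): max_ending_here = 14, max_so_far = 14
Position 2 (value 13): max_ending_here = 27, max_so_far = 27
Position 3 (value -10): max_ending_here = 17, max_so_far = 27
Position 4 (value -14): max_ending_here = 3, max_so_far = 27
Position 5 (value 10): max_ending_here = 13, max_so_far = 27
Position 6 (value 13): max_ending_here = 26, max_so_far = 27
Position 7 (value 15): max_ending_here = 41, max_so_far = 41

Maximum subarray: [14, 13, -10, -14, 10, 13, 15]
Maximum sum: 41

The maximum subarray is [14, 13, -10, -14, 10, 13, 15] with sum 41. This subarray runs from index 1 to index 7.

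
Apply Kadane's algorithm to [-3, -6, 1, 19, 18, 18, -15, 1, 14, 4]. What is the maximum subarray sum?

Using Kadane's algorithm on [-3, -6, 1, 19, 18, 18, -15, 1, 14, 4]:

Scanning through the array:
Position 1 (value -6): max_ending_here = -6, max_so_far = -3
Position 2 (value 1): max_ending_here = 1, max_so_far = 1
Position 3 (value 19): max_ending_here = 20, max_so_far = 20
Position 4 (value 18): max_ending_here = 38, max_so_far = 38
Position 5 (value 18): max_ending_here = 56, max_so_far = 56
Position 6 (value -15): max_ending_here = 41, max_so_far = 56
Position 7 (value 1): max_ending_here = 42, max_so_far = 56
Position 8 (value 14): max_ending_here = 56, max_so_far = 56
Position 9 (value 4): max_ending_here = 60, max_so_far = 60

Maximum subarray: [1, 19, 18, 18, -15, 1, 14, 4]
Maximum sum: 60

The maximum subarray is [1, 19, 18, 18, -15, 1, 14, 4] with sum 60. This subarray runs from index 2 to index 9.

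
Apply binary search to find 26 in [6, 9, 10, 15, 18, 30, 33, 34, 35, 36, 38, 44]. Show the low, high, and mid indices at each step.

Binary search for 26 in [6, 9, 10, 15, 18, 30, 33, 34, 35, 36, 38, 44]:

lo=0, hi=11, mid=5, arr[mid]=30 -> 30 > 26, search left half
lo=0, hi=4, mid=2, arr[mid]=10 -> 10 < 26, search right half
lo=3, hi=4, mid=3, arr[mid]=15 -> 15 < 26, search right half
lo=4, hi=4, mid=4, arr[mid]=18 -> 18 < 26, search right half
lo=5 > hi=4, target 26 not found

Binary search determines that 26 is not in the array after 4 comparisons. The search space was exhausted without finding the target.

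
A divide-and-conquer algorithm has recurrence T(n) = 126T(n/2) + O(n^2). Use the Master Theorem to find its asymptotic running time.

Master Theorem for T(n) = 126T(n/2) + O(n^2):

a = 126, b = 2, c = 2
log_b(a) = log_2(126) = 6.9773

Case 1: c = 2 < log_2(126) = 6.9773
T(n) = O(n^(log_2 126))

For T(n) = 126T(n/2) + O(n^2): log_2(126) = 6.9773. This is Case 1 of the Master Theorem (c < log_b(a), work dominated by leaves), giving O(n^(log_2 126)).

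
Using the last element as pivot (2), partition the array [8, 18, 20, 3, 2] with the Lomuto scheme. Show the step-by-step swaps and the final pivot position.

Lomuto partition with pivot = 2:

Initial array: [8, 18, 20, 3, 2]

arr[0]=8 > 2: no swap
arr[1]=18 > 2: no swap
arr[2]=20 > 2: no swap
arr[3]=3 > 2: no swap

Place pivot at position 0: [2, 18, 20, 3, 8]
Pivot position: 0

After partitioning with pivot 2, the array becomes [2, 18, 20, 3, 8]. The pivot is placed at index 0. All elements to the left of the pivot are <= 2, and all elements to the right are > 2.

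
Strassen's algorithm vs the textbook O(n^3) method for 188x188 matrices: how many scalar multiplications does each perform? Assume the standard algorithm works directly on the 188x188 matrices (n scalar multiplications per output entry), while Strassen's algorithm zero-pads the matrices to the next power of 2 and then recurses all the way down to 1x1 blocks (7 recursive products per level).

Matrix multiplication for 188x188 matrices:

Strassen's algorithm requires power-of-2 dimensions. Pad 188x188 to 256x256 (next power of 2).

Standard algorithm: 188^3 = 6644672 multiplications
Strassen's algorithm: 7^(log2(256)) = 7^8 = 5764801 multiplications
Savings: 6644672 - 5764801 = 879871 multiplications

Standard: 6644672 multiplications (188^3). Strassen: 5764801 multiplications (7^8, after padding to 256x256). Strassen reduces 8 recursive multiplications to 7 at each level.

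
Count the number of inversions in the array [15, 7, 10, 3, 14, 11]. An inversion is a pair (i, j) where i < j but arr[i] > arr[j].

Finding inversions in [15, 7, 10, 3, 14, 11]:

(0, 1): arr[0]=15 > arr[1]=7
(0, 2): arr[0]=15 > arr[2]=10
(0, 3): arr[0]=15 > arr[3]=3
(0, 4): arr[0]=15 > arr[4]=14
(0, 5): arr[0]=15 > arr[5]=11
(1, 3): arr[1]=7 > arr[3]=3
(2, 3): arr[2]=10 > arr[3]=3
(4, 5): arr[4]=14 > arr[5]=11

Total inversions: 8

The array has 8 inversion(s): (0,1), (0,2), (0,3), (0,4), (0,5), (1,3), (2,3), (4,5). Each pair (i,j) satisfies i < j and arr[i] > arr[j].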